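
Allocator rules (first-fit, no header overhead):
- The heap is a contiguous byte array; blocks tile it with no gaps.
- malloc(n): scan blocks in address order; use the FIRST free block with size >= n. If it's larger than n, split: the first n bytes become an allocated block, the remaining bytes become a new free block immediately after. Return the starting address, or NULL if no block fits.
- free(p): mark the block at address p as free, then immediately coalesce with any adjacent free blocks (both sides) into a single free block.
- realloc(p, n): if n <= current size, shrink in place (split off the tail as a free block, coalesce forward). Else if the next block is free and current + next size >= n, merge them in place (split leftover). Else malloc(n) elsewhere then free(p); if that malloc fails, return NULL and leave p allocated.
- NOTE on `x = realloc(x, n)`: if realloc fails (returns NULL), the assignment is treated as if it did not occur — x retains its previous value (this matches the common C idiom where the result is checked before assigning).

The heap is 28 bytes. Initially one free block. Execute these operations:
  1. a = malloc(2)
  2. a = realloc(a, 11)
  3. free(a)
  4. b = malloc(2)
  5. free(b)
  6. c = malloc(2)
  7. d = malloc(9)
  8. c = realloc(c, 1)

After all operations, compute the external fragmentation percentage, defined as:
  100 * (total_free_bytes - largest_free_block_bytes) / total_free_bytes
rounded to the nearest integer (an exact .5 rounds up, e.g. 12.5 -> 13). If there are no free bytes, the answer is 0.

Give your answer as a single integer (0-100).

Answer: 6

Derivation:
Op 1: a = malloc(2) -> a = 0; heap: [0-1 ALLOC][2-27 FREE]
Op 2: a = realloc(a, 11) -> a = 0; heap: [0-10 ALLOC][11-27 FREE]
Op 3: free(a) -> (freed a); heap: [0-27 FREE]
Op 4: b = malloc(2) -> b = 0; heap: [0-1 ALLOC][2-27 FREE]
Op 5: free(b) -> (freed b); heap: [0-27 FREE]
Op 6: c = malloc(2) -> c = 0; heap: [0-1 ALLOC][2-27 FREE]
Op 7: d = malloc(9) -> d = 2; heap: [0-1 ALLOC][2-10 ALLOC][11-27 FREE]
Op 8: c = realloc(c, 1) -> c = 0; heap: [0-0 ALLOC][1-1 FREE][2-10 ALLOC][11-27 FREE]
Free blocks: [1 17] total_free=18 largest=17 -> 100*(18-17)/18 = 100/18 ≈ 5.556 -> rounds to 6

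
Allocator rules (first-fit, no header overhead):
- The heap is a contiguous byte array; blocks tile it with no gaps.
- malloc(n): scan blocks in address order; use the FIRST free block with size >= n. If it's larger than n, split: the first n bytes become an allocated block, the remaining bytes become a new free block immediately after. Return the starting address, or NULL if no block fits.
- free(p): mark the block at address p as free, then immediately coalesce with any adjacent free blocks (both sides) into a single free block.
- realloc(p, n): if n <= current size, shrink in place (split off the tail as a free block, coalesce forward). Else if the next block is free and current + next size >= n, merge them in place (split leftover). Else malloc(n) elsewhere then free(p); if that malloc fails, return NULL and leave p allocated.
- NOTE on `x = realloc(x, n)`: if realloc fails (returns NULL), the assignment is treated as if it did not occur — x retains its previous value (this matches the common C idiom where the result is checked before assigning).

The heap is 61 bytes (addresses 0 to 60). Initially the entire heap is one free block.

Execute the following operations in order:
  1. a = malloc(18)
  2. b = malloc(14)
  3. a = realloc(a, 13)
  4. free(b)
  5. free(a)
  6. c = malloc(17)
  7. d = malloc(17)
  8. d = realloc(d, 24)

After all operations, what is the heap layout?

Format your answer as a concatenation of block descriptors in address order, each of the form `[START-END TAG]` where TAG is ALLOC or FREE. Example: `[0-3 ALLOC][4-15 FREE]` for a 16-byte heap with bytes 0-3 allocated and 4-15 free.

Answer: [0-16 ALLOC][17-40 ALLOC][41-60 FREE]

Derivation:
Op 1: a = malloc(18) -> a = 0; heap: [0-17 ALLOC][18-60 FREE]
Op 2: b = malloc(14) -> b = 18; heap: [0-17 ALLOC][18-31 ALLOC][32-60 FREE]
Op 3: a = realloc(a, 13) -> a = 0; heap: [0-12 ALLOC][13-17 FREE][18-31 ALLOC][32-60 FREE]
Op 4: free(b) -> (freed b); heap: [0-12 ALLOC][13-60 FREE]
Op 5: free(a) -> (freed a); heap: [0-60 FREE]
Op 6: c = malloc(17) -> c = 0; heap: [0-16 ALLOC][17-60 FREE]
Op 7: d = malloc(17) -> d = 17; heap: [0-16 ALLOC][17-33 ALLOC][34-60 FREE]
Op 8: d = realloc(d, 24) -> d = 17; heap: [0-16 ALLOC][17-40 ALLOC][41-60 FREE]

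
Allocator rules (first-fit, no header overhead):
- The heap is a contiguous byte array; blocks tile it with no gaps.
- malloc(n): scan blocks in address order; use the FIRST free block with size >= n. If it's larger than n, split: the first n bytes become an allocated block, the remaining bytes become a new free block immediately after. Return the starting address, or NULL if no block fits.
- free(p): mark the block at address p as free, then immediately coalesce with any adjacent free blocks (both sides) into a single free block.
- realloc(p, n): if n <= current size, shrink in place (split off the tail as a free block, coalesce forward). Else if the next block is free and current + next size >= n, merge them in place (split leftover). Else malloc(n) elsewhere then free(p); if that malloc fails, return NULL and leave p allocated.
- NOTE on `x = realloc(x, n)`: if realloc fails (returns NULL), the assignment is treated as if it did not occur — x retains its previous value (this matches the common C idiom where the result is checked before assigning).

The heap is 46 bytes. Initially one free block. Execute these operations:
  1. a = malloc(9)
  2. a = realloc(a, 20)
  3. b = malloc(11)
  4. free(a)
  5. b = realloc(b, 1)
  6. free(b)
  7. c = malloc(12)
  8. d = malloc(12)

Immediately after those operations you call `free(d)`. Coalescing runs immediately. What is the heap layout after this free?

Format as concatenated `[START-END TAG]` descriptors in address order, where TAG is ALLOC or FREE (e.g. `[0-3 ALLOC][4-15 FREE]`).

Op 1: a = malloc(9) -> a = 0; heap: [0-8 ALLOC][9-45 FREE]
Op 2: a = realloc(a, 20) -> a = 0; heap: [0-19 ALLOC][20-45 FREE]
Op 3: b = malloc(11) -> b = 20; heap: [0-19 ALLOC][20-30 ALLOC][31-45 FREE]
Op 4: free(a) -> (freed a); heap: [0-19 FREE][20-30 ALLOC][31-45 FREE]
Op 5: b = realloc(b, 1) -> b = 20; heap: [0-19 FREE][20-20 ALLOC][21-45 FREE]
Op 6: free(b) -> (freed b); heap: [0-45 FREE]
Op 7: c = malloc(12) -> c = 0; heap: [0-11 ALLOC][12-45 FREE]
Op 8: d = malloc(12) -> d = 12; heap: [0-11 ALLOC][12-23 ALLOC][24-45 FREE]
free(d): d = 12 -> block [12-23 ALLOC]; mark free, coalesce with adjacent free neighbors -> [0-11 ALLOC][12-45 FREE]

Answer: [0-11 ALLOC][12-45 FREE]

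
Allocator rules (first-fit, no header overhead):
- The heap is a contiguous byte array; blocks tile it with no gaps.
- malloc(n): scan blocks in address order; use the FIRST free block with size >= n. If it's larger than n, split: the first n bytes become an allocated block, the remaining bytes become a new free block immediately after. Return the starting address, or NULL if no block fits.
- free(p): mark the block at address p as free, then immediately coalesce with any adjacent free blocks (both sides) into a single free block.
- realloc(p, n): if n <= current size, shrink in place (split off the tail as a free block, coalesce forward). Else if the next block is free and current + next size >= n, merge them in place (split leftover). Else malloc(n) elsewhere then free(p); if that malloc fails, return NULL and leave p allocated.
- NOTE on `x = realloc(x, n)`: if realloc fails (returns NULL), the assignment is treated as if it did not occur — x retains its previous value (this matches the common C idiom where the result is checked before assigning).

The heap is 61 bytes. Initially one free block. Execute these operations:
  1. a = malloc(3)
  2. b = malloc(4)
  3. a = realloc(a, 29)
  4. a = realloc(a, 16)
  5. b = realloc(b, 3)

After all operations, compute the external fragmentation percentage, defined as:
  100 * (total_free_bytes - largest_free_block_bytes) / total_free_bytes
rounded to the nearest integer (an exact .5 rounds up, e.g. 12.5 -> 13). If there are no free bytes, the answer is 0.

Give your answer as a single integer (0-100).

Answer: 10

Derivation:
Op 1: a = malloc(3) -> a = 0; heap: [0-2 ALLOC][3-60 FREE]
Op 2: b = malloc(4) -> b = 3; heap: [0-2 ALLOC][3-6 ALLOC][7-60 FREE]
Op 3: a = realloc(a, 29) -> a = 7; heap: [0-2 FREE][3-6 ALLOC][7-35 ALLOC][36-60 FREE]
Op 4: a = realloc(a, 16) -> a = 7; heap: [0-2 FREE][3-6 ALLOC][7-22 ALLOC][23-60 FREE]
Op 5: b = realloc(b, 3) -> b = 3; heap: [0-2 FREE][3-5 ALLOC][6-6 FREE][7-22 ALLOC][23-60 FREE]
Free blocks: [3 1 38] total_free=42 largest=38 -> 100*(42-38)/42 = 400/42 ≈ 9.524 -> rounds to 10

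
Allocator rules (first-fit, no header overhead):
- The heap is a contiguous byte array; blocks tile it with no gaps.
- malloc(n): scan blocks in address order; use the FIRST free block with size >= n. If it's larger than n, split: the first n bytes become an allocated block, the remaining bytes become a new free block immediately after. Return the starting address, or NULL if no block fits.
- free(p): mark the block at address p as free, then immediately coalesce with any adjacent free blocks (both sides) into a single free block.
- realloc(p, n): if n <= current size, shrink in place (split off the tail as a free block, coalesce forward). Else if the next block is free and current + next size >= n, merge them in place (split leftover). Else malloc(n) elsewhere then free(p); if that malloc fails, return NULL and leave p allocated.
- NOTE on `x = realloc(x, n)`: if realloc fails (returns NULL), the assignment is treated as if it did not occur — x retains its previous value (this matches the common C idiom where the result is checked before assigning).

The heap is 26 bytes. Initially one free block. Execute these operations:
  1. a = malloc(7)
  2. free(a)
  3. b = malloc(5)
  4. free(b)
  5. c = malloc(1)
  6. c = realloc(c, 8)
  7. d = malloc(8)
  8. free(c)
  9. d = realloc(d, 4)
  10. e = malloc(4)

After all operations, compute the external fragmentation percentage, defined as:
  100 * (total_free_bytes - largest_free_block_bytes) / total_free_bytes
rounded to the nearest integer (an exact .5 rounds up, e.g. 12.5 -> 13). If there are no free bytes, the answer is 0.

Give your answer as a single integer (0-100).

Answer: 22

Derivation:
Op 1: a = malloc(7) -> a = 0; heap: [0-6 ALLOC][7-25 FREE]
Op 2: free(a) -> (freed a); heap: [0-25 FREE]
Op 3: b = malloc(5) -> b = 0; heap: [0-4 ALLOC][5-25 FREE]
Op 4: free(b) -> (freed b); heap: [0-25 FREE]
Op 5: c = malloc(1) -> c = 0; heap: [0-0 ALLOC][1-25 FREE]
Op 6: c = realloc(c, 8) -> c = 0; heap: [0-7 ALLOC][8-25 FREE]
Op 7: d = malloc(8) -> d = 8; heap: [0-7 ALLOC][8-15 ALLOC][16-25 FREE]
Op 8: free(c) -> (freed c); heap: [0-7 FREE][8-15 ALLOC][16-25 FREE]
Op 9: d = realloc(d, 4) -> d = 8; heap: [0-7 FREE][8-11 ALLOC][12-25 FREE]
Op 10: e = malloc(4) -> e = 0; heap: [0-3 ALLOC][4-7 FREE][8-11 ALLOC][12-25 FREE]
Free blocks: [4 14] total_free=18 largest=14 -> 100*(18-14)/18 = 400/18 ≈ 22.222 -> rounds to 22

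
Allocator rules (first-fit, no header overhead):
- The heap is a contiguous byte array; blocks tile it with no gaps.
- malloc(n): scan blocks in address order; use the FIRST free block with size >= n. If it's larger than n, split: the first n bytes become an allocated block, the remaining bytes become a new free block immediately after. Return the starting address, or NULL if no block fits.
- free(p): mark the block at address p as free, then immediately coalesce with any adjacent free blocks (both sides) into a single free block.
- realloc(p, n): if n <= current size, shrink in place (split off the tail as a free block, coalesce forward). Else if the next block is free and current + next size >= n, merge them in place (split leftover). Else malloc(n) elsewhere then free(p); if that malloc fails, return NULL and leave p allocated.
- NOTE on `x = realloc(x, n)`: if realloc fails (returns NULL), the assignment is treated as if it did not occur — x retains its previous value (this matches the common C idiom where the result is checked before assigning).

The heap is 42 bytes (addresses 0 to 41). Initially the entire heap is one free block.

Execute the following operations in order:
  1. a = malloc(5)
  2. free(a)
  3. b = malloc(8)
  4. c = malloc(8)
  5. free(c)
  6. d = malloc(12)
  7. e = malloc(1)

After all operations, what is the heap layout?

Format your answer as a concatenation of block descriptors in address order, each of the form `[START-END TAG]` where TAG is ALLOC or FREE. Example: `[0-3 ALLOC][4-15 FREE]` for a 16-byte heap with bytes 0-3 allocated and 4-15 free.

Answer: [0-7 ALLOC][8-19 ALLOC][20-20 ALLOC][21-41 FREE]

Derivation:
Op 1: a = malloc(5) -> a = 0; heap: [0-4 ALLOC][5-41 FREE]
Op 2: free(a) -> (freed a); heap: [0-41 FREE]
Op 3: b = malloc(8) -> b = 0; heap: [0-7 ALLOC][8-41 FREE]
Op 4: c = malloc(8) -> c = 8; heap: [0-7 ALLOC][8-15 ALLOC][16-41 FREE]
Op 5: free(c) -> (freed c); heap: [0-7 ALLOC][8-41 FREE]
Op 6: d = malloc(12) -> d = 8; heap: [0-7 ALLOC][8-19 ALLOC][20-41 FREE]
Op 7: e = malloc(1) -> e = 20; heap: [0-7 ALLOC][8-19 ALLOC][20-20 ALLOC][21-41 FREE]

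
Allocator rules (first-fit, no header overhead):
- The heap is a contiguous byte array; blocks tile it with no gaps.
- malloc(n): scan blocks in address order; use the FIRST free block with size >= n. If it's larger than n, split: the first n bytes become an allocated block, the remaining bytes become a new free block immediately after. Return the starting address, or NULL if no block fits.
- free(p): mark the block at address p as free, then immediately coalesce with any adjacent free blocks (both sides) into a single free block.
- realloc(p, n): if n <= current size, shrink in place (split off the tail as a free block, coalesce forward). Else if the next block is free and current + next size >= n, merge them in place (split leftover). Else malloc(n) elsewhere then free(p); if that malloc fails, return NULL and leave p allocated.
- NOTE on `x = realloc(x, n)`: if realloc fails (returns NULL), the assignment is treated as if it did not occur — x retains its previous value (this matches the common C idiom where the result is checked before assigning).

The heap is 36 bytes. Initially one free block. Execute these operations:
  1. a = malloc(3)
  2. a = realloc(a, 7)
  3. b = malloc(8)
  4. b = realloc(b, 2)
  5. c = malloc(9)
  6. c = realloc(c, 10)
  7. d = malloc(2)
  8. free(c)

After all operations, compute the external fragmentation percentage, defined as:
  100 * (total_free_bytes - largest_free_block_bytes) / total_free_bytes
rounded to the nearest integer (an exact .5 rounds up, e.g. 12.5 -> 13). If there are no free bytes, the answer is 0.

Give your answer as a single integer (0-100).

Answer: 40

Derivation:
Op 1: a = malloc(3) -> a = 0; heap: [0-2 ALLOC][3-35 FREE]
Op 2: a = realloc(a, 7) -> a = 0; heap: [0-6 ALLOC][7-35 FREE]
Op 3: b = malloc(8) -> b = 7; heap: [0-6 ALLOC][7-14 ALLOC][15-35 FREE]
Op 4: b = realloc(b, 2) -> b = 7; heap: [0-6 ALLOC][7-8 ALLOC][9-35 FREE]
Op 5: c = malloc(9) -> c = 9; heap: [0-6 ALLOC][7-8 ALLOC][9-17 ALLOC][18-35 FREE]
Op 6: c = realloc(c, 10) -> c = 9; heap: [0-6 ALLOC][7-8 ALLOC][9-18 ALLOC][19-35 FREE]
Op 7: d = malloc(2) -> d = 19; heap: [0-6 ALLOC][7-8 ALLOC][9-18 ALLOC][19-20 ALLOC][21-35 FREE]
Op 8: free(c) -> (freed c); heap: [0-6 ALLOC][7-8 ALLOC][9-18 FREE][19-20 ALLOC][21-35 FREE]
Free blocks: [10 15] total_free=25 largest=15 -> 100*(25-15)/25 = 1000/25 = 40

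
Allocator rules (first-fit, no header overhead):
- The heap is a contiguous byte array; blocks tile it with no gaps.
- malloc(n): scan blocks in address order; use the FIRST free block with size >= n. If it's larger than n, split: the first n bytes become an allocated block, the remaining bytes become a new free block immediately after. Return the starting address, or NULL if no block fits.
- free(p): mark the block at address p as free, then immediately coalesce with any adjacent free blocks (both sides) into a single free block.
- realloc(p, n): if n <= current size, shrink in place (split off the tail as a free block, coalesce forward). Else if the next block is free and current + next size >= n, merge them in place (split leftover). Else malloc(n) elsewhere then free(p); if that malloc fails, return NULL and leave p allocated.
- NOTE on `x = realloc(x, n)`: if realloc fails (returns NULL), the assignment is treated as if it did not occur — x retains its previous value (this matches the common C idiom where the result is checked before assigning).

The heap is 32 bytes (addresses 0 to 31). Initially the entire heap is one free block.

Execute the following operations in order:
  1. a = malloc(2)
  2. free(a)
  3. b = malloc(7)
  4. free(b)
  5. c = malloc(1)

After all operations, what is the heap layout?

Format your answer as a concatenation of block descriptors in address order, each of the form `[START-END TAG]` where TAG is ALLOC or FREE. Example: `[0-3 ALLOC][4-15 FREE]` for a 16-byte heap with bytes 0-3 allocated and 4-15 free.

Op 1: a = malloc(2) -> a = 0; heap: [0-1 ALLOC][2-31 FREE]
Op 2: free(a) -> (freed a); heap: [0-31 FREE]
Op 3: b = malloc(7) -> b = 0; heap: [0-6 ALLOC][7-31 FREE]
Op 4: free(b) -> (freed b); heap: [0-31 FREE]
Op 5: c = malloc(1) -> c = 0; heap: [0-0 ALLOC][1-31 FREE]

Answer: [0-0 ALLOC][1-31 FREE]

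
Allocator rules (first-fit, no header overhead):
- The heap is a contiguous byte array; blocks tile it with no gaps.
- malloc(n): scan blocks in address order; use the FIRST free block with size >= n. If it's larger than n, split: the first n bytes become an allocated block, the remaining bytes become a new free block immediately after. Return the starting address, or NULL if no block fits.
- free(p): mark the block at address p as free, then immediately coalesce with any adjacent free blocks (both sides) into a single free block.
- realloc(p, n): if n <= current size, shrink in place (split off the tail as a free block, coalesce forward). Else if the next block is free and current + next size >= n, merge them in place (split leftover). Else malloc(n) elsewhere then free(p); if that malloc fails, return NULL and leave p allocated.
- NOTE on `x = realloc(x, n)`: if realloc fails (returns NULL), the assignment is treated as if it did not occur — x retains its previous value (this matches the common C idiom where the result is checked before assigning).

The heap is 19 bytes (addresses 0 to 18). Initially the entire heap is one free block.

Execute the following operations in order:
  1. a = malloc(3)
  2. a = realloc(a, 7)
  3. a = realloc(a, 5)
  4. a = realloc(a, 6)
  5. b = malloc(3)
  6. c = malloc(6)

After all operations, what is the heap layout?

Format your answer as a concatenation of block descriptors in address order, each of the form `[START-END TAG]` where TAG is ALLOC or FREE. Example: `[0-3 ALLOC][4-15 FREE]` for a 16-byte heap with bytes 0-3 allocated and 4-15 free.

Op 1: a = malloc(3) -> a = 0; heap: [0-2 ALLOC][3-18 FREE]
Op 2: a = realloc(a, 7) -> a = 0; heap: [0-6 ALLOC][7-18 FREE]
Op 3: a = realloc(a, 5) -> a = 0; heap: [0-4 ALLOC][5-18 FREE]
Op 4: a = realloc(a, 6) -> a = 0; heap: [0-5 ALLOC][6-18 FREE]
Op 5: b = malloc(3) -> b = 6; heap: [0-5 ALLOC][6-8 ALLOC][9-18 FREE]
Op 6: c = malloc(6) -> c = 9; heap: [0-5 ALLOC][6-8 ALLOC][9-14 ALLOC][15-18 FREE]

Answer: [0-5 ALLOC][6-8 ALLOC][9-14 ALLOC][15-18 FREE]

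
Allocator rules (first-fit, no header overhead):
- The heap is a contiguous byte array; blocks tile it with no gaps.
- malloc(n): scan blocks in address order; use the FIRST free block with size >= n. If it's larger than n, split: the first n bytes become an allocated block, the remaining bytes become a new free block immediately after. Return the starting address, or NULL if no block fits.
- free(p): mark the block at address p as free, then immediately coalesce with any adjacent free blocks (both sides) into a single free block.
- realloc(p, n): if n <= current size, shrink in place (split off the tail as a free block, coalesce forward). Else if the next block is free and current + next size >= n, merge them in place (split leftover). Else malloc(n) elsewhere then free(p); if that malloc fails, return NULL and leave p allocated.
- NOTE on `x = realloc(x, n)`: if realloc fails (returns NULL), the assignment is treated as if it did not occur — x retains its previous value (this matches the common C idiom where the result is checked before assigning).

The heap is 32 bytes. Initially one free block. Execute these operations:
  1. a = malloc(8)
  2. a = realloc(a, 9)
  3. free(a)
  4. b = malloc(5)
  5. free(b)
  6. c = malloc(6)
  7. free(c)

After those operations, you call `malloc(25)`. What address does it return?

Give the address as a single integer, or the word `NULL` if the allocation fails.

Op 1: a = malloc(8) -> a = 0; heap: [0-7 ALLOC][8-31 FREE]
Op 2: a = realloc(a, 9) -> a = 0; heap: [0-8 ALLOC][9-31 FREE]
Op 3: free(a) -> (freed a); heap: [0-31 FREE]
Op 4: b = malloc(5) -> b = 0; heap: [0-4 ALLOC][5-31 FREE]
Op 5: free(b) -> (freed b); heap: [0-31 FREE]
Op 6: c = malloc(6) -> c = 0; heap: [0-5 ALLOC][6-31 FREE]
Op 7: free(c) -> (freed c); heap: [0-31 FREE]
malloc(25): first-fit scan over [0-31 FREE] -> 0

Answer: 0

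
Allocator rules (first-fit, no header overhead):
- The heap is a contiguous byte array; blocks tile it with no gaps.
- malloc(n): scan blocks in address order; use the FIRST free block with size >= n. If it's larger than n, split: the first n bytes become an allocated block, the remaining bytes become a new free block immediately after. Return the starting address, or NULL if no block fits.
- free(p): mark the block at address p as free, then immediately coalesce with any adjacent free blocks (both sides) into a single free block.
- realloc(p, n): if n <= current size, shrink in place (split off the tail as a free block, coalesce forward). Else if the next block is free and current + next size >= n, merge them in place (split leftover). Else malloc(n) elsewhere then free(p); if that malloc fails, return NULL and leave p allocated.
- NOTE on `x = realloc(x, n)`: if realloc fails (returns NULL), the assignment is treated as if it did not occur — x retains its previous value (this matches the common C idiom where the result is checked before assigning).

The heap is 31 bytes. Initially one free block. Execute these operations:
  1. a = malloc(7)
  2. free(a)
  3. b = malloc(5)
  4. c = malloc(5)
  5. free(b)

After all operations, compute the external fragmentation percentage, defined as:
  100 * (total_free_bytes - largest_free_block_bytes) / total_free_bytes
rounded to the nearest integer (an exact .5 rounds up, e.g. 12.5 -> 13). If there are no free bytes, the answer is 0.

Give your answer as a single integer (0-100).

Op 1: a = malloc(7) -> a = 0; heap: [0-6 ALLOC][7-30 FREE]
Op 2: free(a) -> (freed a); heap: [0-30 FREE]
Op 3: b = malloc(5) -> b = 0; heap: [0-4 ALLOC][5-30 FREE]
Op 4: c = malloc(5) -> c = 5; heap: [0-4 ALLOC][5-9 ALLOC][10-30 FREE]
Op 5: free(b) -> (freed b); heap: [0-4 FREE][5-9 ALLOC][10-30 FREE]
Free blocks: [5 21] total_free=26 largest=21 -> 100*(26-21)/26 = 500/26 ≈ 19.231 -> rounds to 19

Answer: 19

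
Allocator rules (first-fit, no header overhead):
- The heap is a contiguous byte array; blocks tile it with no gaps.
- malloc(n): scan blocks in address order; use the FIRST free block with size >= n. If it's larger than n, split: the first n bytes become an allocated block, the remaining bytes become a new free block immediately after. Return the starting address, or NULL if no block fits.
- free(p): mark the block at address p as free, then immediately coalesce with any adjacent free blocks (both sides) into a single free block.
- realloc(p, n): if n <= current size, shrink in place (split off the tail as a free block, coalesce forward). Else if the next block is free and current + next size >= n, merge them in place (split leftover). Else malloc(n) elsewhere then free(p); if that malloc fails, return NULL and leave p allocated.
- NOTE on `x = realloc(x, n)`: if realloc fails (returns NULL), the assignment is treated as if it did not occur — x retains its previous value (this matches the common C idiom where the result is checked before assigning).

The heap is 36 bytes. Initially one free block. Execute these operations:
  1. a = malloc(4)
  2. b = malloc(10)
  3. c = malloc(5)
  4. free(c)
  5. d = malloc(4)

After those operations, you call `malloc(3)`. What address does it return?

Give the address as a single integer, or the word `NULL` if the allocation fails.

Answer: 18

Derivation:
Op 1: a = malloc(4) -> a = 0; heap: [0-3 ALLOC][4-35 FREE]
Op 2: b = malloc(10) -> b = 4; heap: [0-3 ALLOC][4-13 ALLOC][14-35 FREE]
Op 3: c = malloc(5) -> c = 14; heap: [0-3 ALLOC][4-13 ALLOC][14-18 ALLOC][19-35 FREE]
Op 4: free(c) -> (freed c); heap: [0-3 ALLOC][4-13 ALLOC][14-35 FREE]
Op 5: d = malloc(4) -> d = 14; heap: [0-3 ALLOC][4-13 ALLOC][14-17 ALLOC][18-35 FREE]
malloc(3): first-fit scan over [0-3 ALLOC][4-13 ALLOC][14-17 ALLOC][18-35 FREE] -> 18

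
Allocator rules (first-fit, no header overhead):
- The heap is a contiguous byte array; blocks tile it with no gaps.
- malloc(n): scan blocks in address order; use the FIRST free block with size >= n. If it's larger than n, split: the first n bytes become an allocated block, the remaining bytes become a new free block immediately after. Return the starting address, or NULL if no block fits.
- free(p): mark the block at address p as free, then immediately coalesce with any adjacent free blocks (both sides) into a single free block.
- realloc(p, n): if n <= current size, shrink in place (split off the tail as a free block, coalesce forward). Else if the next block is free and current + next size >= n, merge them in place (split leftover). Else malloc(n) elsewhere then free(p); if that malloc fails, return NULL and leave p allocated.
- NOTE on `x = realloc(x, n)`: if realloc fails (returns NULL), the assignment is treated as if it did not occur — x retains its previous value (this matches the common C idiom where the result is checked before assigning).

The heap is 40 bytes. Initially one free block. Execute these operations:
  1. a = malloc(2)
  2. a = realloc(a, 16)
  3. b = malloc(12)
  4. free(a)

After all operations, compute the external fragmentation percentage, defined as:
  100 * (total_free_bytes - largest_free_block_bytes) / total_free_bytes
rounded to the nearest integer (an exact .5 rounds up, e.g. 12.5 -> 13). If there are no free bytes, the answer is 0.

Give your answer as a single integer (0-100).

Answer: 43

Derivation:
Op 1: a = malloc(2) -> a = 0; heap: [0-1 ALLOC][2-39 FREE]
Op 2: a = realloc(a, 16) -> a = 0; heap: [0-15 ALLOC][16-39 FREE]
Op 3: b = malloc(12) -> b = 16; heap: [0-15 ALLOC][16-27 ALLOC][28-39 FREE]
Op 4: free(a) -> (freed a); heap: [0-15 FREE][16-27 ALLOC][28-39 FREE]
Free blocks: [16 12] total_free=28 largest=16 -> 100*(28-16)/28 = 1200/28 ≈ 42.857 -> rounds to 43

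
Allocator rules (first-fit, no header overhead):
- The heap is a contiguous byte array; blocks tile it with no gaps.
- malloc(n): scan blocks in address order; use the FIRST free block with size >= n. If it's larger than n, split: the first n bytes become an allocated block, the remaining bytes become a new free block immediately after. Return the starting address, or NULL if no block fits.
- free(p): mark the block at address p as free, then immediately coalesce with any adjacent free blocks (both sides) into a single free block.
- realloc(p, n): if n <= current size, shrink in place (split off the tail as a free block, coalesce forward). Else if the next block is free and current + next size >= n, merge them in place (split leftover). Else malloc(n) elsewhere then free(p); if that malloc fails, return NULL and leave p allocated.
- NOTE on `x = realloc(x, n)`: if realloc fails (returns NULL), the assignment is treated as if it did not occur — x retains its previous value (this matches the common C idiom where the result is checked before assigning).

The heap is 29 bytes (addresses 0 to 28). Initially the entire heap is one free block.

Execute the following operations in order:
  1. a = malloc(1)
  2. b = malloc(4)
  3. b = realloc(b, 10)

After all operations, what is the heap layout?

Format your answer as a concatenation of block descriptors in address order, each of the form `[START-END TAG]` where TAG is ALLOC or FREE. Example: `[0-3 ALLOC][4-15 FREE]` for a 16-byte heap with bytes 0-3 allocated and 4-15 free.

Op 1: a = malloc(1) -> a = 0; heap: [0-0 ALLOC][1-28 FREE]
Op 2: b = malloc(4) -> b = 1; heap: [0-0 ALLOC][1-4 ALLOC][5-28 FREE]
Op 3: b = realloc(b, 10) -> b = 1; heap: [0-0 ALLOC][1-10 ALLOC][11-28 FREE]

Answer: [0-0 ALLOC][1-10 ALLOC][11-28 FREE]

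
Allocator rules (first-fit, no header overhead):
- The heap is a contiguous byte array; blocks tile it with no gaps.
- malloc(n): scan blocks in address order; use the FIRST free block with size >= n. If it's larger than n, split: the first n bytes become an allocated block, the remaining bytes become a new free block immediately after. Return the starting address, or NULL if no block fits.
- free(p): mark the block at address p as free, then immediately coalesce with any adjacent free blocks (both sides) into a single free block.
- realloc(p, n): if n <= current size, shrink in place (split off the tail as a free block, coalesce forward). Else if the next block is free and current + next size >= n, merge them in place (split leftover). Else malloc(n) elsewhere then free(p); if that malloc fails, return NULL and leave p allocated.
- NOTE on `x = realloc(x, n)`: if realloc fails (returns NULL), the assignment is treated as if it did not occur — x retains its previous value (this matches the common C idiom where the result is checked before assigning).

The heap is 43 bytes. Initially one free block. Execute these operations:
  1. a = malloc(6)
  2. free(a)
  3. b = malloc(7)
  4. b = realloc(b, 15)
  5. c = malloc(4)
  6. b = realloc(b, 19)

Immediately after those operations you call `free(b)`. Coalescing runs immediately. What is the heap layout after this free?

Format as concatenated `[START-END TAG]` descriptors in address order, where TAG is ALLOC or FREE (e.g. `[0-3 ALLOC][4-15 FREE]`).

Op 1: a = malloc(6) -> a = 0; heap: [0-5 ALLOC][6-42 FREE]
Op 2: free(a) -> (freed a); heap: [0-42 FREE]
Op 3: b = malloc(7) -> b = 0; heap: [0-6 ALLOC][7-42 FREE]
Op 4: b = realloc(b, 15) -> b = 0; heap: [0-14 ALLOC][15-42 FREE]
Op 5: c = malloc(4) -> c = 15; heap: [0-14 ALLOC][15-18 ALLOC][19-42 FREE]
Op 6: b = realloc(b, 19) -> b = 19; heap: [0-14 FREE][15-18 ALLOC][19-37 ALLOC][38-42 FREE]
free(b): b = 19 -> block [19-37 ALLOC]; mark free, coalesce with adjacent free neighbors -> [0-14 FREE][15-18 ALLOC][19-42 FREE]

Answer: [0-14 FREE][15-18 ALLOC][19-42 FREE]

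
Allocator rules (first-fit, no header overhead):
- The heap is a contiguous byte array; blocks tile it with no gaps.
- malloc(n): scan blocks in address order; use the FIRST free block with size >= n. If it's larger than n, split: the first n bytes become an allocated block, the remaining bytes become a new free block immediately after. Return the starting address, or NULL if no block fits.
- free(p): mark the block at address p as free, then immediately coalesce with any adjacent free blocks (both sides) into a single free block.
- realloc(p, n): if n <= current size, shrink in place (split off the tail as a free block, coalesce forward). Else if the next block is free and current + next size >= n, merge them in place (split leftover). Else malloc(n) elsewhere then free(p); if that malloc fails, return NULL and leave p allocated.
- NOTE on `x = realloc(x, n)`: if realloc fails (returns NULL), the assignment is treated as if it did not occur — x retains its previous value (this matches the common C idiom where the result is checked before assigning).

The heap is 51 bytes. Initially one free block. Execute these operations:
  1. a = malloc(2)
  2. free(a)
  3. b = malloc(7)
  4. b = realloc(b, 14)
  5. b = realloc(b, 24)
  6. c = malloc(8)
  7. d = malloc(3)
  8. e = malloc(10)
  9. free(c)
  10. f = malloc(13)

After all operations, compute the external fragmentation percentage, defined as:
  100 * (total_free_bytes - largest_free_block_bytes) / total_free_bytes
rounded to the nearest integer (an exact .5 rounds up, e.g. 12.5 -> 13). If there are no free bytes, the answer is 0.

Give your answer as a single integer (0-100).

Op 1: a = malloc(2) -> a = 0; heap: [0-1 ALLOC][2-50 FREE]
Op 2: free(a) -> (freed a); heap: [0-50 FREE]
Op 3: b = malloc(7) -> b = 0; heap: [0-6 ALLOC][7-50 FREE]
Op 4: b = realloc(b, 14) -> b = 0; heap: [0-13 ALLOC][14-50 FREE]
Op 5: b = realloc(b, 24) -> b = 0; heap: [0-23 ALLOC][24-50 FREE]
Op 6: c = malloc(8) -> c = 24; heap: [0-23 ALLOC][24-31 ALLOC][32-50 FREE]
Op 7: d = malloc(3) -> d = 32; heap: [0-23 ALLOC][24-31 ALLOC][32-34 ALLOC][35-50 FREE]
Op 8: e = malloc(10) -> e = 35; heap: [0-23 ALLOC][24-31 ALLOC][32-34 ALLOC][35-44 ALLOC][45-50 FREE]
Op 9: free(c) -> (freed c); heap: [0-23 ALLOC][24-31 FREE][32-34 ALLOC][35-44 ALLOC][45-50 FREE]
Op 10: f = malloc(13) -> f = NULL; heap: [0-23 ALLOC][24-31 FREE][32-34 ALLOC][35-44 ALLOC][45-50 FREE]
Free blocks: [8 6] total_free=14 largest=8 -> 100*(14-8)/14 = 600/14 ≈ 42.857 -> rounds to 43

Answer: 43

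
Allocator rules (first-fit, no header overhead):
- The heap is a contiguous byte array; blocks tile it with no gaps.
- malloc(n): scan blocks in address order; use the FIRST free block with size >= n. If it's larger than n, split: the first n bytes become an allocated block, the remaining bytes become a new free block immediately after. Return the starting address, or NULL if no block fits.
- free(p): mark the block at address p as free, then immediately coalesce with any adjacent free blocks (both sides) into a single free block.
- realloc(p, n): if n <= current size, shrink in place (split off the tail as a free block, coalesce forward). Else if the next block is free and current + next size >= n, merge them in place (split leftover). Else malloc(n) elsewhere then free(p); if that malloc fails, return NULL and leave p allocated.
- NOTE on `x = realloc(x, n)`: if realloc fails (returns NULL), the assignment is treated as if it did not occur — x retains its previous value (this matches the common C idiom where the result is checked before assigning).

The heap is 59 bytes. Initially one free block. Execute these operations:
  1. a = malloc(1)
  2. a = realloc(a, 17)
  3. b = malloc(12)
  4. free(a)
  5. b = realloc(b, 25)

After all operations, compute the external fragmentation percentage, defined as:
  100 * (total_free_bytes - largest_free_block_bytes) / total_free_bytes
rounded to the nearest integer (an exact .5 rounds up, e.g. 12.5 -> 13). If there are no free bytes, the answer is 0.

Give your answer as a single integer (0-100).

Op 1: a = malloc(1) -> a = 0; heap: [0-0 ALLOC][1-58 FREE]
Op 2: a = realloc(a, 17) -> a = 0; heap: [0-16 ALLOC][17-58 FREE]
Op 3: b = malloc(12) -> b = 17; heap: [0-16 ALLOC][17-28 ALLOC][29-58 FREE]
Op 4: free(a) -> (freed a); heap: [0-16 FREE][17-28 ALLOC][29-58 FREE]
Op 5: b = realloc(b, 25) -> b = 17; heap: [0-16 FREE][17-41 ALLOC][42-58 FREE]
Free blocks: [17 17] total_free=34 largest=17 -> 100*(34-17)/34 = 1700/34 = 50

Answer: 50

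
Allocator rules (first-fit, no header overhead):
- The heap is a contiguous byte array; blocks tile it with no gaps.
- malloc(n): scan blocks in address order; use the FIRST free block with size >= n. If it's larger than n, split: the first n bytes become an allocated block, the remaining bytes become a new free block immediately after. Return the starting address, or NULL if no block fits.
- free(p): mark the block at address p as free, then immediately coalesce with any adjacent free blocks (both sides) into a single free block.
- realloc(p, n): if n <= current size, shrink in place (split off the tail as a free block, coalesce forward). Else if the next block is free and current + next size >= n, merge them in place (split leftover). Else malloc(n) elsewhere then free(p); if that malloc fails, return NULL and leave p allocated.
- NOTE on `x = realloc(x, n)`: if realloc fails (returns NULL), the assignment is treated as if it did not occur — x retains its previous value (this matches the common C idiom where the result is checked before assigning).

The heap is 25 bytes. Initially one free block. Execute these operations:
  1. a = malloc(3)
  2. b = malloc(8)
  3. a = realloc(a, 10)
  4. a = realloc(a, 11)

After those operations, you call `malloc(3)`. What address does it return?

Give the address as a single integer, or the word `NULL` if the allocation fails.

Op 1: a = malloc(3) -> a = 0; heap: [0-2 ALLOC][3-24 FREE]
Op 2: b = malloc(8) -> b = 3; heap: [0-2 ALLOC][3-10 ALLOC][11-24 FREE]
Op 3: a = realloc(a, 10) -> a = 11; heap: [0-2 FREE][3-10 ALLOC][11-20 ALLOC][21-24 FREE]
Op 4: a = realloc(a, 11) -> a = 11; heap: [0-2 FREE][3-10 ALLOC][11-21 ALLOC][22-24 FREE]
malloc(3): first-fit scan over [0-2 FREE][3-10 ALLOC][11-21 ALLOC][22-24 FREE] -> 0

Answer: 0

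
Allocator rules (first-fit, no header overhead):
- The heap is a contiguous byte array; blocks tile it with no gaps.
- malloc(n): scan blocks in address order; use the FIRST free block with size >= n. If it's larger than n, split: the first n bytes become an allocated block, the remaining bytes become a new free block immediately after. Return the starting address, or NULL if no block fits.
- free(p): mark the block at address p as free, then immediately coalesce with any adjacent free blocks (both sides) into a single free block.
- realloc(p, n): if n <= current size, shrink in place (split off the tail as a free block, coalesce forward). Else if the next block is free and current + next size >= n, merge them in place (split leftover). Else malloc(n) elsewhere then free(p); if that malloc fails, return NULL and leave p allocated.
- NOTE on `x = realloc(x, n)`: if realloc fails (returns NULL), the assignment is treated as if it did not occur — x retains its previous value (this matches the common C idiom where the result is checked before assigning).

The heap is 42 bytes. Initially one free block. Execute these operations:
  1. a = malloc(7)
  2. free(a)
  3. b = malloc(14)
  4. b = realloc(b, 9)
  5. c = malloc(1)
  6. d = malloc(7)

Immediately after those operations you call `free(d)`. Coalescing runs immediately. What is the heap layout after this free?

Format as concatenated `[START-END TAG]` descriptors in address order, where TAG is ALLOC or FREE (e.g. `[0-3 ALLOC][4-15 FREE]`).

Answer: [0-8 ALLOC][9-9 ALLOC][10-41 FREE]

Derivation:
Op 1: a = malloc(7) -> a = 0; heap: [0-6 ALLOC][7-41 FREE]
Op 2: free(a) -> (freed a); heap: [0-41 FREE]
Op 3: b = malloc(14) -> b = 0; heap: [0-13 ALLOC][14-41 FREE]
Op 4: b = realloc(b, 9) -> b = 0; heap: [0-8 ALLOC][9-41 FREE]
Op 5: c = malloc(1) -> c = 9; heap: [0-8 ALLOC][9-9 ALLOC][10-41 FREE]
Op 6: d = malloc(7) -> d = 10; heap: [0-8 ALLOC][9-9 ALLOC][10-16 ALLOC][17-41 FREE]
free(d): d = 10 -> block [10-16 ALLOC]; mark free, coalesce with adjacent free neighbors -> [0-8 ALLOC][9-9 ALLOC][10-41 FREE]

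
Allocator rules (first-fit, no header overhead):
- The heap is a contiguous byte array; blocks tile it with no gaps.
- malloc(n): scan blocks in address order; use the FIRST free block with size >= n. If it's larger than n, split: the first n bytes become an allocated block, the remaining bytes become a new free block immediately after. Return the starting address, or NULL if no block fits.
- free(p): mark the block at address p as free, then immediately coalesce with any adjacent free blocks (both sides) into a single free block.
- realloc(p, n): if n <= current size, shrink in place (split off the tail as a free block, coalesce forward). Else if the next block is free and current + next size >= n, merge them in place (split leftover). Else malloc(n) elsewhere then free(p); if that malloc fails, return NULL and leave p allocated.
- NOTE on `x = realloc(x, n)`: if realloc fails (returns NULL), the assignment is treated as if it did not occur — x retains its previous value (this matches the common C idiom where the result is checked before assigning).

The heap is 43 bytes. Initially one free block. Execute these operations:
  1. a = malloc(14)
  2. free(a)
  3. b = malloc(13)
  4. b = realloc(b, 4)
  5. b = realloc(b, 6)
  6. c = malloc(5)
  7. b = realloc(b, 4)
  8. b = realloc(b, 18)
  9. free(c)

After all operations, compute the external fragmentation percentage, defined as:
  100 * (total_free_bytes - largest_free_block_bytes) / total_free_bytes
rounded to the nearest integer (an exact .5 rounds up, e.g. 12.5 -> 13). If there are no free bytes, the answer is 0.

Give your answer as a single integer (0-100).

Answer: 44

Derivation:
Op 1: a = malloc(14) -> a = 0; heap: [0-13 ALLOC][14-42 FREE]
Op 2: free(a) -> (freed a); heap: [0-42 FREE]
Op 3: b = malloc(13) -> b = 0; heap: [0-12 ALLOC][13-42 FREE]
Op 4: b = realloc(b, 4) -> b = 0; heap: [0-3 ALLOC][4-42 FREE]
Op 5: b = realloc(b, 6) -> b = 0; heap: [0-5 ALLOC][6-42 FREE]
Op 6: c = malloc(5) -> c = 6; heap: [0-5 ALLOC][6-10 ALLOC][11-42 FREE]
Op 7: b = realloc(b, 4) -> b = 0; heap: [0-3 ALLOC][4-5 FREE][6-10 ALLOC][11-42 FREE]
Op 8: b = realloc(b, 18) -> b = 11; heap: [0-5 FREE][6-10 ALLOC][11-28 ALLOC][29-42 FREE]
Op 9: free(c) -> (freed c); heap: [0-10 FREE][11-28 ALLOC][29-42 FREE]
Free blocks: [11 14] total_free=25 largest=14 -> 100*(25-14)/25 = 1100/25 = 44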